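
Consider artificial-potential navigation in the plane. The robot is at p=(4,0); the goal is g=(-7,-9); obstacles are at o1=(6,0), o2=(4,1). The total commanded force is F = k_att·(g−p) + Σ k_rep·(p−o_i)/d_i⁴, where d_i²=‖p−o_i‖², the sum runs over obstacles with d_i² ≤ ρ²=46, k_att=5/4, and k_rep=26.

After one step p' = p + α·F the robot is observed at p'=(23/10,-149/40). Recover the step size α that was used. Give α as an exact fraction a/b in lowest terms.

F_att = 5/4·(g−p) = 5/4·(-11,-9) = (-13.7500,-11.2500)
o1: d²=4 ≤ ρ²=46; F_rep = 26·(-2,0)/4² = (-3.2500,0.0000)
o2: d²=1 ≤ ρ²=46; F_rep = 26·(0,-1)/1² = (0.0000,-26.0000)
F = F_att + ΣF_rep = (-17.0000,-37.2500)
Δp = p'−p = (-1.7000,-3.7250); α = Δx/Fx = (-17/10) / (-17) = 1/10
check: Δy/Fy = (-149/40) / (-149/4) = 1/10 ✓

α = 1/10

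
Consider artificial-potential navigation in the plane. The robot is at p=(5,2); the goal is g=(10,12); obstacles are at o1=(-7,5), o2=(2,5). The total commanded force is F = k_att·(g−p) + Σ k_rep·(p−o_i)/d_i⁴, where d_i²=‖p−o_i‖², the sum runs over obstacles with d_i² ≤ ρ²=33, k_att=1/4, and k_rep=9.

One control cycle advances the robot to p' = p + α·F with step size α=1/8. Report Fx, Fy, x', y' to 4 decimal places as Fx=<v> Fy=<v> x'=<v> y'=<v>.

Fx=1.3333 Fy=2.4167 x'=5.1667 y'=2.3021

F_att = 1/4·(g−p) = 1/4·(5,10) = (1.2500,2.5000)
o1: d²=153 > ρ²=33 → inactive
o2: d²=18 ≤ ρ²=33; F_rep = 9·(3,-3)/18² = (0.0833,-0.0833)
F = F_att + ΣF_rep = (1.3333,2.4167)
p' = p + 1/8·F = (5.1667,2.3021)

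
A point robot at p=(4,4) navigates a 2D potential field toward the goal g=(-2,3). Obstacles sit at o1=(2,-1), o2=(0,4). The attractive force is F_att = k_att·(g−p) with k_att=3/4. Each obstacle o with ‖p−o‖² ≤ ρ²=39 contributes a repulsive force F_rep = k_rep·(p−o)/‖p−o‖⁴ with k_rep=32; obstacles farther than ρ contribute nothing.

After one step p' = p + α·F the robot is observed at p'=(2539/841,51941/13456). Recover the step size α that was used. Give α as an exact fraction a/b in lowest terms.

F_att = 3/4·(g−p) = 3/4·(-6,-1) = (-4.5000,-0.7500)
o1: d²=29 ≤ ρ²=39; F_rep = 32·(2,5)/29² = (0.0761,0.1902)
o2: d²=16 ≤ ρ²=39; F_rep = 32·(4,0)/16² = (0.5000,0.0000)
F = F_att + ΣF_rep = (-3.9239,-0.5598)
Δp = p'−p = (-0.9810,-0.1399); α = Δx/Fx = (-825/841) / (-3300/841) = 1/4
check: Δy/Fy = (-1883/13456) / (-1883/3364) = 1/4 ✓

α = 1/4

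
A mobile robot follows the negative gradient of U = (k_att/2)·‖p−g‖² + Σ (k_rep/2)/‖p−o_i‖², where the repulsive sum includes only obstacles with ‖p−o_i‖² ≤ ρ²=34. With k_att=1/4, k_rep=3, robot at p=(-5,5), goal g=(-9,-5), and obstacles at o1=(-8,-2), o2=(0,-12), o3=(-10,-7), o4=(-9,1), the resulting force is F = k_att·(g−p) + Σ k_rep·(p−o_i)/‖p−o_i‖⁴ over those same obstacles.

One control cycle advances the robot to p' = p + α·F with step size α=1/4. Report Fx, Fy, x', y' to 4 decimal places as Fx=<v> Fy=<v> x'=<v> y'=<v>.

F_att = 1/4·(g−p) = 1/4·(-4,-10) = (-1.0000,-2.5000)
o1: d²=58 > ρ²=34 → inactive
o2: d²=314 > ρ²=34 → inactive
o3: d²=169 > ρ²=34 → inactive
o4: d²=32 ≤ ρ²=34; F_rep = 3·(4,4)/32² = (0.0117,0.0117)
F = F_att + ΣF_rep = (-0.9883,-2.4883)
p' = p + 1/4·F = (-5.2471,4.3779)

Fx=-0.9883 Fy=-2.4883 x'=-5.2471 y'=4.3779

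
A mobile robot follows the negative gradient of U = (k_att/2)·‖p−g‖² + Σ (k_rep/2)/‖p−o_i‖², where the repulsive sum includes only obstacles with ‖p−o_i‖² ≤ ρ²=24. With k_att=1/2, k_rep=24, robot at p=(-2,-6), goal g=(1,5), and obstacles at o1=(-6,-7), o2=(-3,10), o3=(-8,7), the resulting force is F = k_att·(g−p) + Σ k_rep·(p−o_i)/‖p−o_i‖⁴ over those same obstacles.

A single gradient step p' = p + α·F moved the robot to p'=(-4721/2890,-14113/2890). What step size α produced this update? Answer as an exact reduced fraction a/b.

α = 1/5

F_att = 1/2·(g−p) = 1/2·(3,11) = (1.5000,5.5000)
o1: d²=17 ≤ ρ²=24; F_rep = 24·(4,1)/17² = (0.3322,0.0830)
o2: d²=257 > ρ²=24 → inactive
o3: d²=205 > ρ²=24 → inactive
F = F_att + ΣF_rep = (1.8322,5.5830)
Δp = p'−p = (0.3664,1.1166); α = Δx/Fx = (1059/2890) / (1059/578) = 1/5
check: Δy/Fy = (3227/2890) / (3227/578) = 1/5 ✓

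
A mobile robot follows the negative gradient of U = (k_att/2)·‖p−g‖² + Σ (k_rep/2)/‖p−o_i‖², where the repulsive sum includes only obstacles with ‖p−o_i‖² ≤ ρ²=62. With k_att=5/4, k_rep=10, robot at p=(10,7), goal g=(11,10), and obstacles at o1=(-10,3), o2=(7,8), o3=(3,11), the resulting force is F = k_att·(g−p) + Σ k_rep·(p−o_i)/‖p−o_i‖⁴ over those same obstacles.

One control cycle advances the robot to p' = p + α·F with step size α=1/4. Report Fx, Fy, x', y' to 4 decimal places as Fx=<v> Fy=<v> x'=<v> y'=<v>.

Fx=1.5500 Fy=3.6500 x'=10.3875 y'=7.9125

F_att = 5/4·(g−p) = 5/4·(1,3) = (1.2500,3.7500)
o1: d²=416 > ρ²=62 → inactive
o2: d²=10 ≤ ρ²=62; F_rep = 10·(3,-1)/10² = (0.3000,-0.1000)
o3: d²=65 > ρ²=62 → inactive
F = F_att + ΣF_rep = (1.5500,3.6500)
p' = p + 1/4·F = (10.3875,7.9125)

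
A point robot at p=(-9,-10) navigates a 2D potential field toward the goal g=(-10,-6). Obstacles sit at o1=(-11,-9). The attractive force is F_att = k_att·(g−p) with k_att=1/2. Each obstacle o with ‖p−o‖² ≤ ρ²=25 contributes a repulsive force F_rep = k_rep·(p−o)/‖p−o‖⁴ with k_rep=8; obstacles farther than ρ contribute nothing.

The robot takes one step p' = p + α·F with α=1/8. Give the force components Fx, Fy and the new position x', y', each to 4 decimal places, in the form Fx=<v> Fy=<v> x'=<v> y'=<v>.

Fx=0.1400 Fy=1.6800 x'=-8.9825 y'=-9.7900

F_att = 1/2·(g−p) = 1/2·(-1,4) = (-0.5000,2.0000)
o1: d²=5 ≤ ρ²=25; F_rep = 8·(2,-1)/5² = (0.6400,-0.3200)
F = F_att + ΣF_rep = (0.1400,1.6800)
p' = p + 1/8·F = (-8.9825,-9.7900)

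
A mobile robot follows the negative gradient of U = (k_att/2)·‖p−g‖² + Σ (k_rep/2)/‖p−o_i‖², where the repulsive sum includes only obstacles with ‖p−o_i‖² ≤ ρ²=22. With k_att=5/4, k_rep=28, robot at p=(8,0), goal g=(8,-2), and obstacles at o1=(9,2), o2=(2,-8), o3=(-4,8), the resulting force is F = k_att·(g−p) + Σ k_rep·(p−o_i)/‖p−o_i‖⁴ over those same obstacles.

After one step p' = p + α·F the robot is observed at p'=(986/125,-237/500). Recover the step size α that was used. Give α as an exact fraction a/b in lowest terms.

α = 1/10

F_att = 5/4·(g−p) = 5/4·(0,-2) = (0.0000,-2.5000)
o1: d²=5 ≤ ρ²=22; F_rep = 28·(-1,-2)/5² = (-1.1200,-2.2400)
o2: d²=100 > ρ²=22 → inactive
o3: d²=208 > ρ²=22 → inactive
F = F_att + ΣF_rep = (-1.1200,-4.7400)
Δp = p'−p = (-0.1120,-0.4740); α = Δx/Fx = (-14/125) / (-28/25) = 1/10
check: Δy/Fy = (-237/500) / (-237/50) = 1/10 ✓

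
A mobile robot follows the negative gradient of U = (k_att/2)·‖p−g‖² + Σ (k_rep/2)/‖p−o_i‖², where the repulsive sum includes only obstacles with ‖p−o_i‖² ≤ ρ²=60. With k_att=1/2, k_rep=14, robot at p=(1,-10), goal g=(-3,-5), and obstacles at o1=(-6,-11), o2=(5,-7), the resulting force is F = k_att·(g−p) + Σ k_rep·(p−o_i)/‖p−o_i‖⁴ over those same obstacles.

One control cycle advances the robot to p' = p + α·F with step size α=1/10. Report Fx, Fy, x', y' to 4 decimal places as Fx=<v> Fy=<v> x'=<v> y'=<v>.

Fx=-2.0504 Fy=2.4384 x'=0.7950 y'=-9.7562

F_att = 1/2·(g−p) = 1/2·(-4,5) = (-2.0000,2.5000)
o1: d²=50 ≤ ρ²=60; F_rep = 14·(7,1)/50² = (0.0392,0.0056)
o2: d²=25 ≤ ρ²=60; F_rep = 14·(-4,-3)/25² = (-0.0896,-0.0672)
F = F_att + ΣF_rep = (-2.0504,2.4384)
p' = p + 1/10·F = (0.7950,-9.7562)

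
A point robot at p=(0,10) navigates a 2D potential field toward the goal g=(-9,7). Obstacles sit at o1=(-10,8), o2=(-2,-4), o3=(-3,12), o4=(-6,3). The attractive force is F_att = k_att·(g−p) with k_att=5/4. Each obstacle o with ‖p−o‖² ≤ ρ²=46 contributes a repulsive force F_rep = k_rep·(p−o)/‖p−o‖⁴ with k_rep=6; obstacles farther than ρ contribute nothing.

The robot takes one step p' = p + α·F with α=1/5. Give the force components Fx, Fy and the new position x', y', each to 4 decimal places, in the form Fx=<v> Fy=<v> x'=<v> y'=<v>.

F_att = 5/4·(g−p) = 5/4·(-9,-3) = (-11.2500,-3.7500)
o1: d²=104 > ρ²=46 → inactive
o2: d²=200 > ρ²=46 → inactive
o3: d²=13 ≤ ρ²=46; F_rep = 6·(3,-2)/13² = (0.1065,-0.0710)
o4: d²=85 > ρ²=46 → inactive
F = F_att + ΣF_rep = (-11.1435,-3.8210)
p' = p + 1/5·F = (-2.2287,9.2358)

Fx=-11.1435 Fy=-3.8210 x'=-2.2287 y'=9.2358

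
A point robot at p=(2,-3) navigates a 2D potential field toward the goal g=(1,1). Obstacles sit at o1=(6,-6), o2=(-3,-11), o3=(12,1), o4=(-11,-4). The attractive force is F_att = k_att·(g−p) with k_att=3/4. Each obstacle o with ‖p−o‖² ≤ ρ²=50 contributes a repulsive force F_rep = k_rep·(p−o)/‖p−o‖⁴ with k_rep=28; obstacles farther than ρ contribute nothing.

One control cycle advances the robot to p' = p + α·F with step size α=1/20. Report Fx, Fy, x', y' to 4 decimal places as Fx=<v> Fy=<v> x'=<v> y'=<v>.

F_att = 3/4·(g−p) = 3/4·(-1,4) = (-0.7500,3.0000)
o1: d²=25 ≤ ρ²=50; F_rep = 28·(-4,3)/25² = (-0.1792,0.1344)
o2: d²=89 > ρ²=50 → inactive
o3: d²=116 > ρ²=50 → inactive
o4: d²=170 > ρ²=50 → inactive
F = F_att + ΣF_rep = (-0.9292,3.1344)
p' = p + 1/20·F = (1.9535,-2.8433)

Fx=-0.9292 Fy=3.1344 x'=1.9535 y'=-2.8433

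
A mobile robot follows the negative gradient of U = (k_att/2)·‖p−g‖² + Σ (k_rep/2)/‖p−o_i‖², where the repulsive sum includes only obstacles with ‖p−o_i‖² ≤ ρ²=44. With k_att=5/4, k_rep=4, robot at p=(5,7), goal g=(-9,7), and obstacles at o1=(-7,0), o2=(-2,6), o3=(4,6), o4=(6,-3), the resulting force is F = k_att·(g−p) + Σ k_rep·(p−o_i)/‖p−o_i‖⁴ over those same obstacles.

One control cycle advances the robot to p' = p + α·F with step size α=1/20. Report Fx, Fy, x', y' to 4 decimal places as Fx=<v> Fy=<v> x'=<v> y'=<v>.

F_att = 5/4·(g−p) = 5/4·(-14,0) = (-17.5000,0.0000)
o1: d²=193 > ρ²=44 → inactive
o2: d²=50 > ρ²=44 → inactive
o3: d²=2 ≤ ρ²=44; F_rep = 4·(1,1)/2² = (1.0000,1.0000)
o4: d²=101 > ρ²=44 → inactive
F = F_att + ΣF_rep = (-16.5000,1.0000)
p' = p + 1/20·F = (4.1750,7.0500)

Fx=-16.5000 Fy=1.0000 x'=4.1750 y'=7.0500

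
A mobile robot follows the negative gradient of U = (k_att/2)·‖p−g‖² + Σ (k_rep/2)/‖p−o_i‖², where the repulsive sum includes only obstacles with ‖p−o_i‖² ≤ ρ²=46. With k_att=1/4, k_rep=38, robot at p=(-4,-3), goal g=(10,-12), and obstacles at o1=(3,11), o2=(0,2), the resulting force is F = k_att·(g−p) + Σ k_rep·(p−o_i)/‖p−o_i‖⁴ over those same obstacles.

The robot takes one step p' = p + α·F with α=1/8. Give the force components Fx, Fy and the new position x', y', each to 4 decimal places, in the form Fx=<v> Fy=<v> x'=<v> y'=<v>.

Fx=3.4096 Fy=-2.3630 x'=-3.5738 y'=-3.2954

F_att = 1/4·(g−p) = 1/4·(14,-9) = (3.5000,-2.2500)
o1: d²=245 > ρ²=46 → inactive
o2: d²=41 ≤ ρ²=46; F_rep = 38·(-4,-5)/41² = (-0.0904,-0.1130)
F = F_att + ΣF_rep = (3.4096,-2.3630)
p' = p + 1/8·F = (-3.5738,-3.2954)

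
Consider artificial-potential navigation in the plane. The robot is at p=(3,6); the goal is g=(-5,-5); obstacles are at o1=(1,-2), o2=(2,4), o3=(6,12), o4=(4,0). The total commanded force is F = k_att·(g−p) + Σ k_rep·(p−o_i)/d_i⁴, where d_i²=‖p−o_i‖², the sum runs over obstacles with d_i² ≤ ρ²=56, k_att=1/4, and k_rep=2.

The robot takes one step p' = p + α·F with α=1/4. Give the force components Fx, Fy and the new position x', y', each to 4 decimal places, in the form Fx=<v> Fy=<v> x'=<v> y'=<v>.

F_att = 1/4·(g−p) = 1/4·(-8,-11) = (-2.0000,-2.7500)
o1: d²=68 > ρ²=56 → inactive
o2: d²=5 ≤ ρ²=56; F_rep = 2·(1,2)/5² = (0.0800,0.1600)
o3: d²=45 ≤ ρ²=56; F_rep = 2·(-3,-6)/45² = (-0.0030,-0.0059)
o4: d²=37 ≤ ρ²=56; F_rep = 2·(-1,6)/37² = (-0.0015,0.0088)
F = F_att + ΣF_rep = (-1.9244,-2.5872)
p' = p + 1/4·F = (2.5189,5.3532)

Fx=-1.9244 Fy=-2.5872 x'=2.5189 y'=5.3532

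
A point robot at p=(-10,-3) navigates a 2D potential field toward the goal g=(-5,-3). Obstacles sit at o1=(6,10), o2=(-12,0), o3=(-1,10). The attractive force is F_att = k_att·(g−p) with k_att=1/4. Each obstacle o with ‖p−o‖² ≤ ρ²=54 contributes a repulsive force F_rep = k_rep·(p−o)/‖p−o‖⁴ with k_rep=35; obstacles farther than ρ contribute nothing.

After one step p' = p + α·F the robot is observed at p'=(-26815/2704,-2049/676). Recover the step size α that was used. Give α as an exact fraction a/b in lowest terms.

α = 1/20

F_att = 1/4·(g−p) = 1/4·(5,0) = (1.2500,0.0000)
o1: d²=425 > ρ²=54 → inactive
o2: d²=13 ≤ ρ²=54; F_rep = 35·(2,-3)/13² = (0.4142,-0.6213)
o3: d²=250 > ρ²=54 → inactive
F = F_att + ΣF_rep = (1.6642,-0.6213)
Δp = p'−p = (0.0832,-0.0311); α = Δx/Fx = (225/2704) / (1125/676) = 1/20
check: Δy/Fy = (-21/676) / (-105/169) = 1/20 ✓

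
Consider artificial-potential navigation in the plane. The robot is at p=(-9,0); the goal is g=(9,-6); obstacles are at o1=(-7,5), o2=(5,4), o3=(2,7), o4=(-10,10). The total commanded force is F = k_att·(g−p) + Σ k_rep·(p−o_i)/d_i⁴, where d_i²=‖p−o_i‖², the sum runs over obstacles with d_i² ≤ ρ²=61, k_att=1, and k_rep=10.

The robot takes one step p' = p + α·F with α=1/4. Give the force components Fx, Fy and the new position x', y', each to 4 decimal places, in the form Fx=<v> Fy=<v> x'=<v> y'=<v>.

F_att = 1·(g−p) = 1·(18,-6) = (18.0000,-6.0000)
o1: d²=29 ≤ ρ²=61; F_rep = 10·(-2,-5)/29² = (-0.0238,-0.0595)
o2: d²=212 > ρ²=61 → inactive
o3: d²=170 > ρ²=61 → inactive
o4: d²=101 > ρ²=61 → inactive
F = F_att + ΣF_rep = (17.9762,-6.0595)
p' = p + 1/4·F = (-4.5059,-1.5149)

Fx=17.9762 Fy=-6.0595 x'=-4.5059 y'=-1.5149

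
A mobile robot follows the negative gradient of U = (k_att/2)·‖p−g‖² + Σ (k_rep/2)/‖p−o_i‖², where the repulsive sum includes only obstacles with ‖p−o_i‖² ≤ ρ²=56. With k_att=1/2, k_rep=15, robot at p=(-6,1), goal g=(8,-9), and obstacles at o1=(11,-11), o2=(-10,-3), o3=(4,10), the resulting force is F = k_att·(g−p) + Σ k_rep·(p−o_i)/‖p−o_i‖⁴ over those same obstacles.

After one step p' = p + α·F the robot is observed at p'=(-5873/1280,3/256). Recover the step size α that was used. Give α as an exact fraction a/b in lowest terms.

F_att = 1/2·(g−p) = 1/2·(14,-10) = (7.0000,-5.0000)
o1: d²=433 > ρ²=56 → inactive
o2: d²=32 ≤ ρ²=56; F_rep = 15·(4,4)/32² = (0.0586,0.0586)
o3: d²=181 > ρ²=56 → inactive
F = F_att + ΣF_rep = (7.0586,-4.9414)
Δp = p'−p = (1.4117,-0.9883); α = Δx/Fx = (1807/1280) / (1807/256) = 1/5
check: Δy/Fy = (-253/256) / (-1265/256) = 1/5 ✓

α = 1/5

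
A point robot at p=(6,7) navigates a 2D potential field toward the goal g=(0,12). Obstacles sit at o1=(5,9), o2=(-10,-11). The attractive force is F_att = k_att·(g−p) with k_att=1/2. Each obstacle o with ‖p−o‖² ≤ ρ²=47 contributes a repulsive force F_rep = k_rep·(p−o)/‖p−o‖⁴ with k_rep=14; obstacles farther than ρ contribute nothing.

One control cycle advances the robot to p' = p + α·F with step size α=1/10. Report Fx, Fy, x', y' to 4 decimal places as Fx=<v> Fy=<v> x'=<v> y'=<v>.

F_att = 1/2·(g−p) = 1/2·(-6,5) = (-3.0000,2.5000)
o1: d²=5 ≤ ρ²=47; F_rep = 14·(1,-2)/5² = (0.5600,-1.1200)
o2: d²=580 > ρ²=47 → inactive
F = F_att + ΣF_rep = (-2.4400,1.3800)
p' = p + 1/10·F = (5.7560,7.1380)

Fx=-2.4400 Fy=1.3800 x'=5.7560 y'=7.1380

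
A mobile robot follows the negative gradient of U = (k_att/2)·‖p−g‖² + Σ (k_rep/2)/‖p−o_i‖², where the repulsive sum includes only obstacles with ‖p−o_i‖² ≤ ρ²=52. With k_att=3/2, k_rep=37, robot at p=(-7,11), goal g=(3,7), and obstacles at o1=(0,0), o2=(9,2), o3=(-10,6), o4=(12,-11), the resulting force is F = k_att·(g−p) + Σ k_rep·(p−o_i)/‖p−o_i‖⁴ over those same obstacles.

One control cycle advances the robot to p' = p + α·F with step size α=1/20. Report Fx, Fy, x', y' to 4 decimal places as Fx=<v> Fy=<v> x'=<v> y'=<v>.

F_att = 3/2·(g−p) = 3/2·(10,-4) = (15.0000,-6.0000)
o1: d²=170 > ρ²=52 → inactive
o2: d²=337 > ρ²=52 → inactive
o3: d²=34 ≤ ρ²=52; F_rep = 37·(3,5)/34² = (0.0960,0.1600)
o4: d²=845 > ρ²=52 → inactive
F = F_att + ΣF_rep = (15.0960,-5.8400)
p' = p + 1/20·F = (-6.2452,10.7080)

Fx=15.0960 Fy=-5.8400 x'=-6.2452 y'=10.7080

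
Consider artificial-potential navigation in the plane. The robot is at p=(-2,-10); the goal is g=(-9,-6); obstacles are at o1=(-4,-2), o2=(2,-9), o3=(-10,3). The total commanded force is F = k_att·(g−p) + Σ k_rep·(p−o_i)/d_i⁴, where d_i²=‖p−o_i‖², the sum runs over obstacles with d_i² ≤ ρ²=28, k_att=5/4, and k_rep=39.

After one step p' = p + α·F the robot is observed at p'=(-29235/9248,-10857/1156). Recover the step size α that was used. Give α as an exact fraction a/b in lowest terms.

F_att = 5/4·(g−p) = 5/4·(-7,4) = (-8.7500,5.0000)
o1: d²=68 > ρ²=28 → inactive
o2: d²=17 ≤ ρ²=28; F_rep = 39·(-4,-1)/17² = (-0.5398,-0.1349)
o3: d²=233 > ρ²=28 → inactive
F = F_att + ΣF_rep = (-9.2898,4.8651)
Δp = p'−p = (-1.1612,0.6081); α = Δx/Fx = (-10739/9248) / (-10739/1156) = 1/8
check: Δy/Fy = (703/1156) / (1406/289) = 1/8 ✓

α = 1/8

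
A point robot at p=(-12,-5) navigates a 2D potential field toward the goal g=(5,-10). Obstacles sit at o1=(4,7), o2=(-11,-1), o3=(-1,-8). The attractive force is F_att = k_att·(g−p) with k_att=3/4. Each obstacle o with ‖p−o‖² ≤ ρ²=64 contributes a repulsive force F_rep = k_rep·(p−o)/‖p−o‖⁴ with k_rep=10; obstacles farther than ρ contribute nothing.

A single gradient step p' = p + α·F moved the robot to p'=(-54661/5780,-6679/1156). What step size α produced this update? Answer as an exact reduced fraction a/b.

α = 1/5

F_att = 3/4·(g−p) = 3/4·(17,-5) = (12.7500,-3.7500)
o1: d²=400 > ρ²=64 → inactive
o2: d²=17 ≤ ρ²=64; F_rep = 10·(-1,-4)/17² = (-0.0346,-0.1384)
o3: d²=130 > ρ²=64 → inactive
F = F_att + ΣF_rep = (12.7154,-3.8884)
Δp = p'−p = (2.5431,-0.7777); α = Δx/Fx = (14699/5780) / (14699/1156) = 1/5
check: Δy/Fy = (-899/1156) / (-4495/1156) = 1/5 ✓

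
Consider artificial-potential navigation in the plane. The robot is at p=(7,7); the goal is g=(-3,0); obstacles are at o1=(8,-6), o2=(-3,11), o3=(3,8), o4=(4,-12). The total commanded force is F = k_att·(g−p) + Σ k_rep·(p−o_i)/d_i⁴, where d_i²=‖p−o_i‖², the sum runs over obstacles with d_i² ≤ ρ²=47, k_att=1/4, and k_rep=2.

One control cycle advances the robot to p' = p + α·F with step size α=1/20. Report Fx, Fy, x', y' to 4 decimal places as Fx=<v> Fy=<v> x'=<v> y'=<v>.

Fx=-2.4723 Fy=-1.7569 x'=6.8764 y'=6.9122

F_att = 1/4·(g−p) = 1/4·(-10,-7) = (-2.5000,-1.7500)
o1: d²=170 > ρ²=47 → inactive
o2: d²=116 > ρ²=47 → inactive
o3: d²=17 ≤ ρ²=47; F_rep = 2·(4,-1)/17² = (0.0277,-0.0069)
o4: d²=370 > ρ²=47 → inactive
F = F_att + ΣF_rep = (-2.4723,-1.7569)
p' = p + 1/20·F = (6.8764,6.9122)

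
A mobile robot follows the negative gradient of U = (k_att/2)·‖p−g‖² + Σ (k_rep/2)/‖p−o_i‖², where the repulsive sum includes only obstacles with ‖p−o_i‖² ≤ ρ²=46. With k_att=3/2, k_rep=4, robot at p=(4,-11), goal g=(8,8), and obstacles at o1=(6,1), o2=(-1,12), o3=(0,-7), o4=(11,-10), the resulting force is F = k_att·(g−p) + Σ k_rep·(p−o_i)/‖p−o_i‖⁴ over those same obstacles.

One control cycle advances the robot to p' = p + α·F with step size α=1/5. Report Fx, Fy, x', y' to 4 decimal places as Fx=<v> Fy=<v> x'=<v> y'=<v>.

Fx=6.0156 Fy=28.4844 x'=5.2031 y'=-5.3031

F_att = 3/2·(g−p) = 3/2·(4,19) = (6.0000,28.5000)
o1: d²=148 > ρ²=46 → inactive
o2: d²=554 > ρ²=46 → inactive
o3: d²=32 ≤ ρ²=46; F_rep = 4·(4,-4)/32² = (0.0156,-0.0156)
o4: d²=50 > ρ²=46 → inactive
F = F_att + ΣF_rep = (6.0156,28.4844)
p' = p + 1/5·F = (5.2031,-5.3031)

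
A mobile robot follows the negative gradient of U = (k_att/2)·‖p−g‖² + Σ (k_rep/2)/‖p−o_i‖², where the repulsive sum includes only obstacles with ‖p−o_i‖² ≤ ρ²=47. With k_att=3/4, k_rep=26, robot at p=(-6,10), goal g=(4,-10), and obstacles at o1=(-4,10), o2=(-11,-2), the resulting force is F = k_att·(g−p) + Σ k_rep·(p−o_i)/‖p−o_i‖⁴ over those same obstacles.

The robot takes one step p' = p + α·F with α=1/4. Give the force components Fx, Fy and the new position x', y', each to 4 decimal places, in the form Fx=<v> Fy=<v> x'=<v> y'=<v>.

Fx=4.2500 Fy=-15.0000 x'=-4.9375 y'=6.2500

F_att = 3/4·(g−p) = 3/4·(10,-20) = (7.5000,-15.0000)
o1: d²=4 ≤ ρ²=47; F_rep = 26·(-2,0)/4² = (-3.2500,0.0000)
o2: d²=169 > ρ²=47 → inactive
F = F_att + ΣF_rep = (4.2500,-15.0000)
p' = p + 1/4·F = (-4.9375,6.2500)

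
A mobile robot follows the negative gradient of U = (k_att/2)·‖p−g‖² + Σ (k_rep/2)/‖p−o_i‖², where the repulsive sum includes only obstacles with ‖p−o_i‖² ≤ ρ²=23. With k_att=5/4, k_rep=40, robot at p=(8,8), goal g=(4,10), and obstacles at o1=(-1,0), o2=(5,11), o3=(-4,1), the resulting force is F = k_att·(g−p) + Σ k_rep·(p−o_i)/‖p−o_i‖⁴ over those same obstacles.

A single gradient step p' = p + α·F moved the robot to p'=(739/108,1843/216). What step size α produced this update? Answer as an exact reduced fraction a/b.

F_att = 5/4·(g−p) = 5/4·(-4,2) = (-5.0000,2.5000)
o1: d²=145 > ρ²=23 → inactive
o2: d²=18 ≤ ρ²=23; F_rep = 40·(3,-3)/18² = (0.3704,-0.3704)
o3: d²=193 > ρ²=23 → inactive
F = F_att + ΣF_rep = (-4.6296,2.1296)
Δp = p'−p = (-1.1574,0.5324); α = Δx/Fx = (-125/108) / (-125/27) = 1/4
check: Δy/Fy = (115/216) / (115/54) = 1/4 ✓

α = 1/4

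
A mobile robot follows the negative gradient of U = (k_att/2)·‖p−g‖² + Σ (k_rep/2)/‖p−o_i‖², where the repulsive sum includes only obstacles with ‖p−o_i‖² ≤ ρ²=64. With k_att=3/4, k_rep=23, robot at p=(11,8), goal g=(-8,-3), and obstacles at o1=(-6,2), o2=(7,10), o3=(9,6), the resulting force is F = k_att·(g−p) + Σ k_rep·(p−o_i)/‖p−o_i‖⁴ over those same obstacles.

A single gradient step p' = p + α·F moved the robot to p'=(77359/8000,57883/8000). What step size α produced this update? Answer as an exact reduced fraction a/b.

F_att = 3/4·(g−p) = 3/4·(-19,-11) = (-14.2500,-8.2500)
o1: d²=325 > ρ²=64 → inactive
o2: d²=20 ≤ ρ²=64; F_rep = 23·(4,-2)/20² = (0.2300,-0.1150)
o3: d²=8 ≤ ρ²=64; F_rep = 23·(2,2)/8² = (0.7188,0.7188)
F = F_att + ΣF_rep = (-13.3012,-7.6463)
Δp = p'−p = (-1.3301,-0.7646); α = Δx/Fx = (-10641/8000) / (-10641/800) = 1/10
check: Δy/Fy = (-6117/8000) / (-6117/800) = 1/10 ✓

α = 1/10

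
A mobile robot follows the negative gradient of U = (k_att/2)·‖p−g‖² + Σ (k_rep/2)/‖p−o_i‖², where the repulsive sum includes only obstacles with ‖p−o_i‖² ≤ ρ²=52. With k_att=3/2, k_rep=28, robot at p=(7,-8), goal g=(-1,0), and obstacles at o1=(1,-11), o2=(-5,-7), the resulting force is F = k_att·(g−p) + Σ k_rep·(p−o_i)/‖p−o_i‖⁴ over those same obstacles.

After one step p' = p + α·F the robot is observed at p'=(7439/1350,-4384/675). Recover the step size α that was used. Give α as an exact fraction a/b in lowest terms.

F_att = 3/2·(g−p) = 3/2·(-8,8) = (-12.0000,12.0000)
o1: d²=45 ≤ ρ²=52; F_rep = 28·(6,3)/45² = (0.0830,0.0415)
o2: d²=145 > ρ²=52 → inactive
F = F_att + ΣF_rep = (-11.9170,12.0415)
Δp = p'−p = (-1.4896,1.5052); α = Δx/Fx = (-2011/1350) / (-8044/675) = 1/8
check: Δy/Fy = (1016/675) / (8128/675) = 1/8 ✓

α = 1/8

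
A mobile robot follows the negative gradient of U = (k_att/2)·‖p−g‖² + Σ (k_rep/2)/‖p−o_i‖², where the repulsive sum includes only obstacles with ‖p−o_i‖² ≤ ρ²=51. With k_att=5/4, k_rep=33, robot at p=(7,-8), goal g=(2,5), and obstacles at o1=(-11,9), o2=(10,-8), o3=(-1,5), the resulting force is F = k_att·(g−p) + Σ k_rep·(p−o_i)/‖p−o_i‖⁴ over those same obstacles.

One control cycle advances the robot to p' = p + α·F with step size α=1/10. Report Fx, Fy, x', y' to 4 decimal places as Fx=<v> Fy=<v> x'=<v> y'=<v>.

Fx=-7.4722 Fy=16.2500 x'=6.2528 y'=-6.3750

F_att = 5/4·(g−p) = 5/4·(-5,13) = (-6.2500,16.2500)
o1: d²=613 > ρ²=51 → inactive
o2: d²=9 ≤ ρ²=51; F_rep = 33·(-3,0)/9² = (-1.2222,0.0000)
o3: d²=233 > ρ²=51 → inactive
F = F_att + ΣF_rep = (-7.4722,16.2500)
p' = p + 1/10·F = (6.2528,-6.3750)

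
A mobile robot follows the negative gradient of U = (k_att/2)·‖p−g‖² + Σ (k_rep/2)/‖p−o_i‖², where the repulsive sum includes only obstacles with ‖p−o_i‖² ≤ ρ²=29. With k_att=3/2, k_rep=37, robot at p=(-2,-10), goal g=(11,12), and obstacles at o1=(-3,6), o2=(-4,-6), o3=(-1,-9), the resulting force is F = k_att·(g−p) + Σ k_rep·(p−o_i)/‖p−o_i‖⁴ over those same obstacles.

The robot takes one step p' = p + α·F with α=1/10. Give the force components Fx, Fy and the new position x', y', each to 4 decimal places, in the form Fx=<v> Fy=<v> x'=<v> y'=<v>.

Fx=10.4350 Fy=23.3800 x'=-0.9565 y'=-7.6620

F_att = 3/2·(g−p) = 3/2·(13,22) = (19.5000,33.0000)
o1: d²=257 > ρ²=29 → inactive
o2: d²=20 ≤ ρ²=29; F_rep = 37·(2,-4)/20² = (0.1850,-0.3700)
o3: d²=2 ≤ ρ²=29; F_rep = 37·(-1,-1)/2² = (-9.2500,-9.2500)
F = F_att + ΣF_rep = (10.4350,23.3800)
p' = p + 1/10·F = (-0.9565,-7.6620)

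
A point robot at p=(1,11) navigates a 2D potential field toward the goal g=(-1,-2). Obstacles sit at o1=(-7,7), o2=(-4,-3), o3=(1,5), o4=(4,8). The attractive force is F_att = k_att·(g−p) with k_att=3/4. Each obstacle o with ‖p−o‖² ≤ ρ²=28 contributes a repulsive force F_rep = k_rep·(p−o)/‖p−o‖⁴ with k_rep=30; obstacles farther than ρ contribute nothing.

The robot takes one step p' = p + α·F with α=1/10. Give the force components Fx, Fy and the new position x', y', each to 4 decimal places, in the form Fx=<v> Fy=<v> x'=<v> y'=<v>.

Fx=-1.7778 Fy=-9.4722 x'=0.8222 y'=10.0528

F_att = 3/4·(g−p) = 3/4·(-2,-13) = (-1.5000,-9.7500)
o1: d²=80 > ρ²=28 → inactive
o2: d²=221 > ρ²=28 → inactive
o3: d²=36 > ρ²=28 → inactive
o4: d²=18 ≤ ρ²=28; F_rep = 30·(-3,3)/18² = (-0.2778,0.2778)
F = F_att + ΣF_rep = (-1.7778,-9.4722)
p' = p + 1/10·F = (0.8222,10.0528)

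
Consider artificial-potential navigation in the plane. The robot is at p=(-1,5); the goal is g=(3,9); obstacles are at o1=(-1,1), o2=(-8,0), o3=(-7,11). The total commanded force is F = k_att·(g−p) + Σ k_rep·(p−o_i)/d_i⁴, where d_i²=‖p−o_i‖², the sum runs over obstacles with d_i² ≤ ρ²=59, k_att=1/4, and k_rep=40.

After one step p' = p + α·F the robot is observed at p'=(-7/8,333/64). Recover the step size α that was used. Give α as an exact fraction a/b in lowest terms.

α = 1/8

F_att = 1/4·(g−p) = 1/4·(4,4) = (1.0000,1.0000)
o1: d²=16 ≤ ρ²=59; F_rep = 40·(0,4)/16² = (0.0000,0.6250)
o2: d²=74 > ρ²=59 → inactive
o3: d²=72 > ρ²=59 → inactive
F = F_att + ΣF_rep = (1.0000,1.6250)
Δp = p'−p = (0.1250,0.2031); α = Δx/Fx = (1/8) / (1) = 1/8
check: Δy/Fy = (13/64) / (13/8) = 1/8 ✓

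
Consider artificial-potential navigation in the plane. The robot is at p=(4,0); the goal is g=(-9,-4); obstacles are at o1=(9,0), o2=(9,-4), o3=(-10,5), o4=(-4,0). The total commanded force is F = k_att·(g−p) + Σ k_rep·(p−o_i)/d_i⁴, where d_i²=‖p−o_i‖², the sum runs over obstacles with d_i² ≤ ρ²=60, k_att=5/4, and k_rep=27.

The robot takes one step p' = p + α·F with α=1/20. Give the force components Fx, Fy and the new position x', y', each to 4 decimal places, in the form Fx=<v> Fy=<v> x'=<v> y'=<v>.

F_att = 5/4·(g−p) = 5/4·(-13,-4) = (-16.2500,-5.0000)
o1: d²=25 ≤ ρ²=60; F_rep = 27·(-5,0)/25² = (-0.2160,0.0000)
o2: d²=41 ≤ ρ²=60; F_rep = 27·(-5,4)/41² = (-0.0803,0.0642)
o3: d²=221 > ρ²=60 → inactive
o4: d²=64 > ρ²=60 → inactive
F = F_att + ΣF_rep = (-16.5463,-4.9358)
p' = p + 1/20·F = (3.1727,-0.2468)

Fx=-16.5463 Fy=-4.9358 x'=3.1727 y'=-0.2468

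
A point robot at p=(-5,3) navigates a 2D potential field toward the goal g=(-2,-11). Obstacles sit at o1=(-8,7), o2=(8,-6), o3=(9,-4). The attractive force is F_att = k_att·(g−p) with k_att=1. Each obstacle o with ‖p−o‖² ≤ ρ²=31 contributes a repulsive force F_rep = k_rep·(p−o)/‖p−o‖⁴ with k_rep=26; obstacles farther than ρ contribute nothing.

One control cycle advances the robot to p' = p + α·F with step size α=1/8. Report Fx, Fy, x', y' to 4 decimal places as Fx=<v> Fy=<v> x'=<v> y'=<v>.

F_att = 1·(g−p) = 1·(3,-14) = (3.0000,-14.0000)
o1: d²=25 ≤ ρ²=31; F_rep = 26·(3,-4)/25² = (0.1248,-0.1664)
o2: d²=250 > ρ²=31 → inactive
o3: d²=245 > ρ²=31 → inactive
F = F_att + ΣF_rep = (3.1248,-14.1664)
p' = p + 1/8·F = (-4.6094,1.2292)

Fx=3.1248 Fy=-14.1664 x'=-4.6094 y'=1.2292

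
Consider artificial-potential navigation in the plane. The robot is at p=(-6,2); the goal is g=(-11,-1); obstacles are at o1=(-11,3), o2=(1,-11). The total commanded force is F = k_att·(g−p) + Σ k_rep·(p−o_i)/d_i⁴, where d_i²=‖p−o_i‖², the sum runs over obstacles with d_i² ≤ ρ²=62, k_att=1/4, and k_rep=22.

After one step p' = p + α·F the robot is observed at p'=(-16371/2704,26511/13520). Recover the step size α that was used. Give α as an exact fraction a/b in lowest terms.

α = 1/20

F_att = 1/4·(g−p) = 1/4·(-5,-3) = (-1.2500,-0.7500)
o1: d²=26 ≤ ρ²=62; F_rep = 22·(5,-1)/26² = (0.1627,-0.0325)
o2: d²=218 > ρ²=62 → inactive
F = F_att + ΣF_rep = (-1.0873,-0.7825)
Δp = p'−p = (-0.0544,-0.0391); α = Δx/Fx = (-147/2704) / (-735/676) = 1/20
check: Δy/Fy = (-529/13520) / (-529/676) = 1/20 ✓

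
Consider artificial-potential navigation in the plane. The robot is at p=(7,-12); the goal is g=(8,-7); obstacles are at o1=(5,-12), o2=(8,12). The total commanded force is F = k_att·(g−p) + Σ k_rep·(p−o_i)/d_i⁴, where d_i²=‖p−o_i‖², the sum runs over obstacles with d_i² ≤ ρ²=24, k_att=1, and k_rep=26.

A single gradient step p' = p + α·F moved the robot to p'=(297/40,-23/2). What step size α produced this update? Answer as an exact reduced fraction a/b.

F_att = 1·(g−p) = 1·(1,5) = (1.0000,5.0000)
o1: d²=4 ≤ ρ²=24; F_rep = 26·(2,0)/4² = (3.2500,0.0000)
o2: d²=577 > ρ²=24 → inactive
F = F_att + ΣF_rep = (4.2500,5.0000)
Δp = p'−p = (0.4250,0.5000); α = Δx/Fx = (17/40) / (17/4) = 1/10
check: Δy/Fy = (1/2) / (5) = 1/10 ✓

α = 1/10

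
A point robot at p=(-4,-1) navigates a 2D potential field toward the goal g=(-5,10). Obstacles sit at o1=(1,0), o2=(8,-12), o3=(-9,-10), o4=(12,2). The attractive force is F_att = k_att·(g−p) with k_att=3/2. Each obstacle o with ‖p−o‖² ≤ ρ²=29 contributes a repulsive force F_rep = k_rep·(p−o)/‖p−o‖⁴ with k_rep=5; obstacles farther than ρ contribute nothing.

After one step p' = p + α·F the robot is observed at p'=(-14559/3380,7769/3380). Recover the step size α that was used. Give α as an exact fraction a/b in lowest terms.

F_att = 3/2·(g−p) = 3/2·(-1,11) = (-1.5000,16.5000)
o1: d²=26 ≤ ρ²=29; F_rep = 5·(-5,-1)/26² = (-0.0370,-0.0074)
o2: d²=265 > ρ²=29 → inactive
o3: d²=106 > ρ²=29 → inactive
o4: d²=265 > ρ²=29 → inactive
F = F_att + ΣF_rep = (-1.5370,16.4926)
Δp = p'−p = (-0.3074,3.2985); α = Δx/Fx = (-1039/3380) / (-1039/676) = 1/5
check: Δy/Fy = (11149/3380) / (11149/676) = 1/5 ✓

α = 1/5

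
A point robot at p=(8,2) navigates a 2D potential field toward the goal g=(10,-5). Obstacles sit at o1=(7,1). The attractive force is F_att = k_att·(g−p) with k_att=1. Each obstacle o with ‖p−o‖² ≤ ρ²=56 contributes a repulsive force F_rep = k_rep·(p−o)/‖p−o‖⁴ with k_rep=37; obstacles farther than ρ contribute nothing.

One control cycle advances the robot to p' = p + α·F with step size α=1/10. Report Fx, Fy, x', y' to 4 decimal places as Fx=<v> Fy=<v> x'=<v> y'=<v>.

F_att = 1·(g−p) = 1·(2,-7) = (2.0000,-7.0000)
o1: d²=2 ≤ ρ²=56; F_rep = 37·(1,1)/2² = (9.2500,9.2500)
F = F_att + ΣF_rep = (11.2500,2.2500)
p' = p + 1/10·F = (9.1250,2.2250)

Fx=11.2500 Fy=2.2500 x'=9.1250 y'=2.2250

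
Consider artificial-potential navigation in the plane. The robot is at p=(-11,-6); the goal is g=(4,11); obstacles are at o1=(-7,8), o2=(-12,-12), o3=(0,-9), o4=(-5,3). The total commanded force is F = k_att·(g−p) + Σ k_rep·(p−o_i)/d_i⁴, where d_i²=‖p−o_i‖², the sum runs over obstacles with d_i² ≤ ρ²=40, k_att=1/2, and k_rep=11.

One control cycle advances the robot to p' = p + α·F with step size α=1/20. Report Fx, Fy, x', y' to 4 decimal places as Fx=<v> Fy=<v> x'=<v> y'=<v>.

F_att = 1/2·(g−p) = 1/2·(15,17) = (7.5000,8.5000)
o1: d²=212 > ρ²=40 → inactive
o2: d²=37 ≤ ρ²=40; F_rep = 11·(1,6)/37² = (0.0080,0.0482)
o3: d²=130 > ρ²=40 → inactive
o4: d²=117 > ρ²=40 → inactive
F = F_att + ΣF_rep = (7.5080,8.5482)
p' = p + 1/20·F = (-10.6246,-5.5726)

Fx=7.5080 Fy=8.5482 x'=-10.6246 y'=-5.5726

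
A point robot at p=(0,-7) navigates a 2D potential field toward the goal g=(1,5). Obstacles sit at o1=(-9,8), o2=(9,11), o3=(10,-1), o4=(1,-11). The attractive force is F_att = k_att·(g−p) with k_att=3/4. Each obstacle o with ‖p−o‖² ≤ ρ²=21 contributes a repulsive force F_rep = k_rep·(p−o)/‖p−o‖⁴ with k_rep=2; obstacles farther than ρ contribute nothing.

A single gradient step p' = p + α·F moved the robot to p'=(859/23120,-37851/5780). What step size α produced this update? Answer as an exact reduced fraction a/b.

α = 1/20

F_att = 3/4·(g−p) = 3/4·(1,12) = (0.7500,9.0000)
o1: d²=306 > ρ²=21 → inactive
o2: d²=405 > ρ²=21 → inactive
o3: d²=136 > ρ²=21 → inactive
o4: d²=17 ≤ ρ²=21; F_rep = 2·(-1,4)/17² = (-0.0069,0.0277)
F = F_att + ΣF_rep = (0.7431,9.0277)
Δp = p'−p = (0.0372,0.4514); α = Δx/Fx = (859/23120) / (859/1156) = 1/20
check: Δy/Fy = (2609/5780) / (2609/289) = 1/20 ✓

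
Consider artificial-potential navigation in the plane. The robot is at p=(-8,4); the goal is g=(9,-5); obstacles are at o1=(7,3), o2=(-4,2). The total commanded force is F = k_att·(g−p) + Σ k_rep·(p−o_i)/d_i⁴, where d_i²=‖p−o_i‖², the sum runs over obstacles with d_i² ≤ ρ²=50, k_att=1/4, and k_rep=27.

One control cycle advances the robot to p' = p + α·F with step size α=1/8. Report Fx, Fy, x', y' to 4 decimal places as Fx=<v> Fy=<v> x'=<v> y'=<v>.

Fx=3.9800 Fy=-2.1150 x'=-7.5025 y'=3.7356

F_att = 1/4·(g−p) = 1/4·(17,-9) = (4.2500,-2.2500)
o1: d²=226 > ρ²=50 → inactive
o2: d²=20 ≤ ρ²=50; F_rep = 27·(-4,2)/20² = (-0.2700,0.1350)
F = F_att + ΣF_rep = (3.9800,-2.1150)
p' = p + 1/8·F = (-7.5025,3.7356)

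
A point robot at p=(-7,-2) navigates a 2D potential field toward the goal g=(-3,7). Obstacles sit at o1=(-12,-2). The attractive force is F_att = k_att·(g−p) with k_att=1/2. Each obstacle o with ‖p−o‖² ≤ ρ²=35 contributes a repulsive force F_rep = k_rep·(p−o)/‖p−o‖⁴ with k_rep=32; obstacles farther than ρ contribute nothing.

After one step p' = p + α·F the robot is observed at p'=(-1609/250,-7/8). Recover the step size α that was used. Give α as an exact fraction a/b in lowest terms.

F_att = 1/2·(g−p) = 1/2·(4,9) = (2.0000,4.5000)
o1: d²=25 ≤ ρ²=35; F_rep = 32·(5,0)/25² = (0.2560,0.0000)
F = F_att + ΣF_rep = (2.2560,4.5000)
Δp = p'−p = (0.5640,1.1250); α = Δx/Fx = (141/250) / (282/125) = 1/4
check: Δy/Fy = (9/8) / (9/2) = 1/4 ✓

α = 1/4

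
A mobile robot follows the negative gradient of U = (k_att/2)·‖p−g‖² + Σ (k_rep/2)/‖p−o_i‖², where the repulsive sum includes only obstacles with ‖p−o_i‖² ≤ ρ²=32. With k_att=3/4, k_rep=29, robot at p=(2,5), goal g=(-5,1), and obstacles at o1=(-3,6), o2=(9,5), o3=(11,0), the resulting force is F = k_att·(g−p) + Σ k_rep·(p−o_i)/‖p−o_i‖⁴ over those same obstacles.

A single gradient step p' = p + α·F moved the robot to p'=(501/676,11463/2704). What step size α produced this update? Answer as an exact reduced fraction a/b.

α = 1/4

F_att = 3/4·(g−p) = 3/4·(-7,-4) = (-5.2500,-3.0000)
o1: d²=26 ≤ ρ²=32; F_rep = 29·(5,-1)/26² = (0.2145,-0.0429)
o2: d²=49 > ρ²=32 → inactive
o3: d²=106 > ρ²=32 → inactive
F = F_att + ΣF_rep = (-5.0355,-3.0429)
Δp = p'−p = (-1.2589,-0.7607); α = Δx/Fx = (-851/676) / (-851/169) = 1/4
check: Δy/Fy = (-2057/2704) / (-2057/676) = 1/4 ✓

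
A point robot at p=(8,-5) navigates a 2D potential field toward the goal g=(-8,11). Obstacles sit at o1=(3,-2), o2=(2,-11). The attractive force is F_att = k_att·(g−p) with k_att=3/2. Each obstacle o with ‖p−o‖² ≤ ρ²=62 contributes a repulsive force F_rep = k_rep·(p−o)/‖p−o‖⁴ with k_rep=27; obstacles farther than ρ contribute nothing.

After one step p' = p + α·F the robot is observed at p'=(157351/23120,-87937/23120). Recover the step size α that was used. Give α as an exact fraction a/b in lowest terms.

α = 1/20

F_att = 3/2·(g−p) = 3/2·(-16,16) = (-24.0000,24.0000)
o1: d²=34 ≤ ρ²=62; F_rep = 27·(5,-3)/34² = (0.1168,-0.0701)
o2: d²=72 > ρ²=62 → inactive
F = F_att + ΣF_rep = (-23.8832,23.9299)
Δp = p'−p = (-1.1942,1.1965); α = Δx/Fx = (-27609/23120) / (-27609/1156) = 1/20
check: Δy/Fy = (27663/23120) / (27663/1156) = 1/20 ✓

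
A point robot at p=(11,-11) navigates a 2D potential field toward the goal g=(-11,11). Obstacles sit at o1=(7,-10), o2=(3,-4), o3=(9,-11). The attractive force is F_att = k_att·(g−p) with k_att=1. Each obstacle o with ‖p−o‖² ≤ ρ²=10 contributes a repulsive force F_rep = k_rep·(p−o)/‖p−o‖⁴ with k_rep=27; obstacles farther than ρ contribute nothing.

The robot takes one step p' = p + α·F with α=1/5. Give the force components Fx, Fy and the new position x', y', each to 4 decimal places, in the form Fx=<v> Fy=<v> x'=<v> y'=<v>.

F_att = 1·(g−p) = 1·(-22,22) = (-22.0000,22.0000)
o1: d²=17 > ρ²=10 → inactive
o2: d²=113 > ρ²=10 → inactive
o3: d²=4 ≤ ρ²=10; F_rep = 27·(2,0)/4² = (3.3750,0.0000)
F = F_att + ΣF_rep = (-18.6250,22.0000)
p' = p + 1/5·F = (7.2750,-6.6000)

Fx=-18.6250 Fy=22.0000 x'=7.2750 y'=-6.6000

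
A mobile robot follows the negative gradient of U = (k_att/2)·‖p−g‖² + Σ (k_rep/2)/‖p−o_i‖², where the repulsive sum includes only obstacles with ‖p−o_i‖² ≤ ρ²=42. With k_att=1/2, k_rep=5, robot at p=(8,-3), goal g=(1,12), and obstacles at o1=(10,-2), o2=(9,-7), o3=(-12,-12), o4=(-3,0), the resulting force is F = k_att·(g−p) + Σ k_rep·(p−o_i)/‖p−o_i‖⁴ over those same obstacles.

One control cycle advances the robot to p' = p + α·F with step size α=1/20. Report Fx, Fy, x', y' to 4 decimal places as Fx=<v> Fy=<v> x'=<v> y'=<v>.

F_att = 1/2·(g−p) = 1/2·(-7,15) = (-3.5000,7.5000)
o1: d²=5 ≤ ρ²=42; F_rep = 5·(-2,-1)/5² = (-0.4000,-0.2000)
o2: d²=17 ≤ ρ²=42; F_rep = 5·(-1,4)/17² = (-0.0173,0.0692)
o3: d²=481 > ρ²=42 → inactive
o4: d²=130 > ρ²=42 → inactive
F = F_att + ΣF_rep = (-3.9173,7.3692)
p' = p + 1/20·F = (7.8041,-2.6315)

Fx=-3.9173 Fy=7.3692 x'=7.8041 y'=-2.6315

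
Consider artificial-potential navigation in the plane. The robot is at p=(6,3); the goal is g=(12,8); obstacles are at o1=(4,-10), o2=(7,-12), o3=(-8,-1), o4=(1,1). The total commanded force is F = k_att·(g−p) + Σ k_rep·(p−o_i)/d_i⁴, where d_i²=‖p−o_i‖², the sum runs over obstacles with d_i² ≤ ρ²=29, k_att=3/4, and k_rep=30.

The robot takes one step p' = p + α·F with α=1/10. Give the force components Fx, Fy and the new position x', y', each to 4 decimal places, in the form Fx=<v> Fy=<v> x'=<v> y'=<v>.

F_att = 3/4·(g−p) = 3/4·(6,5) = (4.5000,3.7500)
o1: d²=173 > ρ²=29 → inactive
o2: d²=226 > ρ²=29 → inactive
o3: d²=212 > ρ²=29 → inactive
o4: d²=29 ≤ ρ²=29; F_rep = 30·(5,2)/29² = (0.1784,0.0713)
F = F_att + ΣF_rep = (4.6784,3.8213)
p' = p + 1/10·F = (6.4678,3.3821)

Fx=4.6784 Fy=3.8213 x'=6.4678 y'=3.3821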